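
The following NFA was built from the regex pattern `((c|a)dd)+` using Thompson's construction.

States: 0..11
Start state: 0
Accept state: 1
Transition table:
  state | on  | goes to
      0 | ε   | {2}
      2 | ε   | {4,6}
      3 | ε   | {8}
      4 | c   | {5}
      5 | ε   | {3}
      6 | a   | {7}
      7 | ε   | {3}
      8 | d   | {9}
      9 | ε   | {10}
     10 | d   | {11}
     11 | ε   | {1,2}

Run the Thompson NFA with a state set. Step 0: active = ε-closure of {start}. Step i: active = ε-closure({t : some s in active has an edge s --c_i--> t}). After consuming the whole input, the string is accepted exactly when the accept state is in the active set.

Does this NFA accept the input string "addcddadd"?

start: ε-closure({0}) = {0,2,4,6}
'a' @ 1: {3,7,8}
'd' @ 2: {9,10}
'd' @ 3: {1,2,4,6,11}  ✓accept
'c' @ 4: {3,5,8}
'd' @ 5: {9,10}
'd' @ 6: {1,2,4,6,11}  ✓accept
'a' @ 7: {3,7,8}
'd' @ 8: {9,10}
'd' @ 9: {1,2,4,6,11}  ✓accept
final: {1,2,4,6,11}; accept 1 in set

Answer: ACCEPT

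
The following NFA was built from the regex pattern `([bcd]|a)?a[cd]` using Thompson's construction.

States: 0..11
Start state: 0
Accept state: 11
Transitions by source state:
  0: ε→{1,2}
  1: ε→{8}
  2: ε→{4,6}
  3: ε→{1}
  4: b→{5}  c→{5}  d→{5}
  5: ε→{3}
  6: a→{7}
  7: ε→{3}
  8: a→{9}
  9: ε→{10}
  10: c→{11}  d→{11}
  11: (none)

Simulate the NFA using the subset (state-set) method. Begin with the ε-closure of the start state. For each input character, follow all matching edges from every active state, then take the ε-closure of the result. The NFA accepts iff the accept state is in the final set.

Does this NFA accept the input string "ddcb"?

initial (ε-close {0}): {0,1,2,4,6,8}
'd' @ 1: {1,3,5,8}
'd' @ 2: {}  — dead — no transitions
rest 'cb' ignored (set empty)
final: {}; accept 11 not in set

Answer: REJECT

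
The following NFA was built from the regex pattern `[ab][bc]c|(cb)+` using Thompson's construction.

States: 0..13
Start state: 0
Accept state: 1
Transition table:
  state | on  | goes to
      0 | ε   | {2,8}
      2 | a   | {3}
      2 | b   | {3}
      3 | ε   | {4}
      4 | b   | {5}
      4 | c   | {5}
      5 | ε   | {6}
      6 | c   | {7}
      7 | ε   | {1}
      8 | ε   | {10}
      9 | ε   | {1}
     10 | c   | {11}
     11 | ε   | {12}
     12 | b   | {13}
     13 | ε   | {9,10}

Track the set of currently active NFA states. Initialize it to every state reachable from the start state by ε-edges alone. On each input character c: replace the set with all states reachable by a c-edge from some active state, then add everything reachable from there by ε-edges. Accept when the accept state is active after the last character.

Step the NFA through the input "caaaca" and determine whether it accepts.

S₀ = ε-closure({0}) = {0,2,8,10}
'c' @ 1: {11,12}
'a' @ 2: {}  — state set empty
rest 'aaca' ignored (set empty)
final: {}; accept 1 not in set

Answer: REJECT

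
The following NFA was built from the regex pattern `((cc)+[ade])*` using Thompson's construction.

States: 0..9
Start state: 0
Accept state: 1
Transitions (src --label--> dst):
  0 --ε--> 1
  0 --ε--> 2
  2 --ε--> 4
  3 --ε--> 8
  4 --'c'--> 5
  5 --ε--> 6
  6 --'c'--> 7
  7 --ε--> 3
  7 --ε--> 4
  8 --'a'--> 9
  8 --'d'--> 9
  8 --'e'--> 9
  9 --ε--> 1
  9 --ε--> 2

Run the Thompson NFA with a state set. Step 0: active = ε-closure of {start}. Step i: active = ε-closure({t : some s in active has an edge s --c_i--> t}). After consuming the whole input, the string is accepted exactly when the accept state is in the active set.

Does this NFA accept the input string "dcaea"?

Answer: REJECT

Derivation:
start: ε-closure({0}) = {0,1,2,4}
'd' @ 1: {}  — state set empty
rest 'caea' ignored (set empty)
end set {} — state 1 not in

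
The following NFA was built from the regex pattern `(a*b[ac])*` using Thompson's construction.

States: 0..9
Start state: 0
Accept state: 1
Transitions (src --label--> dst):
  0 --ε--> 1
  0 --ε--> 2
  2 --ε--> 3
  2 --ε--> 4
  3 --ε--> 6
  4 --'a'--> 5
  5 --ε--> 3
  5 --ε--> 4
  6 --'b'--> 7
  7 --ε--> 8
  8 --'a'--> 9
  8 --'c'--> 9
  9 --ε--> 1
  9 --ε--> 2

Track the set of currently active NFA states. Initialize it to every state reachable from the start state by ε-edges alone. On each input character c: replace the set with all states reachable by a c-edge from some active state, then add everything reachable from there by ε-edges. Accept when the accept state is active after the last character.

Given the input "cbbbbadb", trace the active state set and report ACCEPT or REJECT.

initial (ε-close {0}): {0,1,2,3,4,6}
'c' @ 1: {}  — no active states
rest 'bbbbadb' ignored (set empty)
final: {}; accept 1 not in set

Answer: REJECT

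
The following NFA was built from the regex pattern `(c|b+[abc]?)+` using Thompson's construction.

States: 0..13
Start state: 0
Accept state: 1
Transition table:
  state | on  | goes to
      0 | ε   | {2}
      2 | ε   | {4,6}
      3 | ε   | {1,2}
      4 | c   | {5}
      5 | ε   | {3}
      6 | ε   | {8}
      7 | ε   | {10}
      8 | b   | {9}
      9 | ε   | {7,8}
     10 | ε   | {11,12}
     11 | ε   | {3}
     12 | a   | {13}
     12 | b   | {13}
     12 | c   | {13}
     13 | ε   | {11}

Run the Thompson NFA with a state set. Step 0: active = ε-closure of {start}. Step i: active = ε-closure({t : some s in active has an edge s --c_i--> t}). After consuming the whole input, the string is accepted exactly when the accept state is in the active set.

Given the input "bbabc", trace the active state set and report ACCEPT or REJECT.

initial (ε-close {0}): {0,2,4,6,8}
'b' @ 1: {1,2,3,4,6,7,8,9,10,11,12}  ✓accept
'b' @ 2: {1,2,3,4,6,7,8,9,10,11,12,13}  ✓accept
'a' @ 3: {1,2,3,4,6,8,11,13}  ✓accept
'b' @ 4: {1,2,3,4,6,7,8,9,10,11,12}  ✓accept
'c' @ 5: {1,2,3,4,5,6,8,11,13}  ✓accept
final: {1,2,3,4,5,6,8,11,13}; accept 1 in set

Answer: ACCEPT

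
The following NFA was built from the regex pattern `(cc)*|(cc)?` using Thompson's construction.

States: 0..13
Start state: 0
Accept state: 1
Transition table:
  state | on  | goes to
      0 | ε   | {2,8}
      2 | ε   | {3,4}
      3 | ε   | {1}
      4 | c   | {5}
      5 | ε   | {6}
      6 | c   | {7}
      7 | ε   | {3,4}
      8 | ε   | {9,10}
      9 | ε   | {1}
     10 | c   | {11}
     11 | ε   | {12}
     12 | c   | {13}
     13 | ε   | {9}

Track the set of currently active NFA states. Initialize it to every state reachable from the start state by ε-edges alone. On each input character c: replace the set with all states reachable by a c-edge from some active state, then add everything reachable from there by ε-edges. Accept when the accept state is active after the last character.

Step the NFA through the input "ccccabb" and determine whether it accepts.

initial (ε-close {0}): {0,1,2,3,4,8,9,10}
'c' @ 1: {5,6,11,12}
'c' @ 2: {1,3,4,7,9,13}  [accepting]
'c' @ 3: {5,6}
'c' @ 4: {1,3,4,7}  [accepting]
'a' @ 5: {}  — state set empty
rest 'bb' ignored (set empty)
final: {}; accept 1 not in set

Answer: REJECT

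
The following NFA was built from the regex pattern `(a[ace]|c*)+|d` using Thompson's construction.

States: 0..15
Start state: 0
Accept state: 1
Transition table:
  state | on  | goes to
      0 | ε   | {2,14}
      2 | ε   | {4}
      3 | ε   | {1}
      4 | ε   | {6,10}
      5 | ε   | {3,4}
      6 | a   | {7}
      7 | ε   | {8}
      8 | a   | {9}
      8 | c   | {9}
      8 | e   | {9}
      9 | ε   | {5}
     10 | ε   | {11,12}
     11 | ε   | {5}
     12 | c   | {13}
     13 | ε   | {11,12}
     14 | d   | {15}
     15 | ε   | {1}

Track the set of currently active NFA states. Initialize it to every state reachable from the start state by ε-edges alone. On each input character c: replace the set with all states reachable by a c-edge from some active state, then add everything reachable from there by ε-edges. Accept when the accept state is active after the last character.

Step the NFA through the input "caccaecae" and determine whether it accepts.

start: ε-closure({0}) = {0,1,2,3,4,5,6,10,11,12,14}
'c' @ 1: {1,3,4,5,6,10,11,12,13}  (accept∈set)
'a' @ 2: {7,8}
'c' @ 3: {1,3,4,5,6,9,10,11,12}  (accept∈set)
'c' @ 4: {1,3,4,5,6,10,11,12,13}  (accept∈set)
'a' @ 5: {7,8}
'e' @ 6: {1,3,4,5,6,9,10,11,12}  (accept∈set)
'c' @ 7: {1,3,4,5,6,10,11,12,13}  (accept∈set)
'a' @ 8: {7,8}
'e' @ 9: {1,3,4,5,6,9,10,11,12}  (accept∈set)
end set {1,3,4,5,6,9,10,11,12} — state 1 in

Answer: ACCEPT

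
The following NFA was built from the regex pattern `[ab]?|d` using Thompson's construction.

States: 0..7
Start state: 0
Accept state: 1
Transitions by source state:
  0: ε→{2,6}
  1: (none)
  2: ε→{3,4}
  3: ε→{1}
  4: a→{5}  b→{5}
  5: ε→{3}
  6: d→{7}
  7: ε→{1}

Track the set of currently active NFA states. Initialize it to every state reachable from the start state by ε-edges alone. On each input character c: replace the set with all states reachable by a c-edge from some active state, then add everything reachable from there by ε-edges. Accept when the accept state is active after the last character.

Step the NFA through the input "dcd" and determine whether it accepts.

S₀ = ε-closure({0}) = {0,1,2,3,4,6}
'd' @ 1: {1,7}  ✓accept
'c' @ 2: {}  — dead — no transitions
rest 'd' ignored (set empty)
after full input: {}  (accept=1 not in)

Answer: REJECT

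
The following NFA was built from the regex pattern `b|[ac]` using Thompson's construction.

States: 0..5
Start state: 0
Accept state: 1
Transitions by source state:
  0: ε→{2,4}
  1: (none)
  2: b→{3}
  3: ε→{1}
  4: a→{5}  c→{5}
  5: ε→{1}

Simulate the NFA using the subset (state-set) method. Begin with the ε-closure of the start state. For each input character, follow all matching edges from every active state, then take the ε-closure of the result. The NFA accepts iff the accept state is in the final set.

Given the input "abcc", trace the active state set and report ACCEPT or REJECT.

S₀ = ε-closure({0}) = {0,2,4}
'a' @ 1: {1,5}  (accept∈set)
'b' @ 2: {}  — no active states
rest 'cc' ignored (set empty)
after full input: {}  (accept=1 not in)

Answer: REJECT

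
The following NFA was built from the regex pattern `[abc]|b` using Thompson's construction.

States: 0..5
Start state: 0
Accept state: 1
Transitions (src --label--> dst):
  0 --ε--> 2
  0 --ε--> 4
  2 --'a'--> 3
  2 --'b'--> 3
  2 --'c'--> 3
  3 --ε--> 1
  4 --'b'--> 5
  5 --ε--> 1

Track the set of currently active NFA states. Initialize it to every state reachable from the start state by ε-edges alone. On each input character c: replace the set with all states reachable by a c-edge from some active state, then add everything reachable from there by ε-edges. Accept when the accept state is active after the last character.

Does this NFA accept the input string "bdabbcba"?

S₀ = ε-closure({0}) = {0,2,4}
'b' @ 1: {1,3,5}  [accepting]
'd' @ 2: {}  — state set empty
rest 'abbcba' ignored (set empty)
final: {}; accept 1 not in set

Answer: REJECT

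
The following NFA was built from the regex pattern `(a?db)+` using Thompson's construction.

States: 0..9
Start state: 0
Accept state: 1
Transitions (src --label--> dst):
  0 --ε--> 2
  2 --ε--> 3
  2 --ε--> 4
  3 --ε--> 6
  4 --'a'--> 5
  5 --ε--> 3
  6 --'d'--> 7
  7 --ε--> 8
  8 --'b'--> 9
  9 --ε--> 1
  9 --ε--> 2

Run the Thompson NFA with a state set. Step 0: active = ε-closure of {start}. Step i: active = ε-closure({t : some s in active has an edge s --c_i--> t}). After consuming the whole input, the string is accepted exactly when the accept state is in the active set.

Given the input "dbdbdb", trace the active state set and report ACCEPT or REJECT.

S₀ = ε-closure({0}) = {0,2,3,4,6}
'd' @ 1: {7,8}
'b' @ 2: {1,2,3,4,6,9}  [accepting]
'd' @ 3: {7,8}
'b' @ 4: {1,2,3,4,6,9}  [accepting]
'd' @ 5: {7,8}
'b' @ 6: {1,2,3,4,6,9}  [accepting]
end set {1,2,3,4,6,9} — state 1 in

Answer: ACCEPT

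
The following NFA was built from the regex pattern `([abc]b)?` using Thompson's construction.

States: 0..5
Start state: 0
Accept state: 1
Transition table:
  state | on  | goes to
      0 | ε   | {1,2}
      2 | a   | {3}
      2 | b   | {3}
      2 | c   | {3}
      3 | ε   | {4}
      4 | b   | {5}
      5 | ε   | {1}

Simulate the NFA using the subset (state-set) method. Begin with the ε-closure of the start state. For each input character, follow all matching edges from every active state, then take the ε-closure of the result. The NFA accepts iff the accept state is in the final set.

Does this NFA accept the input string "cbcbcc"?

Answer: REJECT

Steps:
S₀ = ε-closure({0}) = {0,1,2}
'c' @ 1: {3,4}
'b' @ 2: {1,5}  ✓accept
'c' @ 3: {}  — dead — no transitions
rest 'bcc' ignored (set empty)
end set {} — state 1 not in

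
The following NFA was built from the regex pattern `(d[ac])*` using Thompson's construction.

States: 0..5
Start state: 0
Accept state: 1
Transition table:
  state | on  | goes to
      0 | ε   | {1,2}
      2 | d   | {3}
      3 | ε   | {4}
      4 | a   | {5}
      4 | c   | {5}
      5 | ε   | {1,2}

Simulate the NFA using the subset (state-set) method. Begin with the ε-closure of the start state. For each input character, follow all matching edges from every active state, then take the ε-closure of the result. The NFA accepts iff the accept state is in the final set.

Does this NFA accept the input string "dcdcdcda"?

S₀ = ε-closure({0}) = {0,1,2}
'd' @ 1: {3,4}
'c' @ 2: {1,2,5}  ✓accept
'd' @ 3: {3,4}
'c' @ 4: {1,2,5}  ✓accept
'd' @ 5: {3,4}
'c' @ 6: {1,2,5}  ✓accept
'd' @ 7: {3,4}
'a' @ 8: {1,2,5}  ✓accept
final: {1,2,5}; accept 1 in set

Answer: ACCEPT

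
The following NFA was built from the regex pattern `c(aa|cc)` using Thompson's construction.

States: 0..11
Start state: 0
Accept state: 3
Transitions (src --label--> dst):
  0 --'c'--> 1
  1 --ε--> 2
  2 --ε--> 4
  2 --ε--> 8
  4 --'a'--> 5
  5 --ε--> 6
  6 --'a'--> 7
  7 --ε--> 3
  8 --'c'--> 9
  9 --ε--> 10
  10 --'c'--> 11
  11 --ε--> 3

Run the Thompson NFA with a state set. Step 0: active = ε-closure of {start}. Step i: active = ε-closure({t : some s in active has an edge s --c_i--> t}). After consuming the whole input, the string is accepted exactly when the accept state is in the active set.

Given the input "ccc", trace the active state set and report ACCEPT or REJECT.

Answer: ACCEPT

Trace:
initial (ε-close {0}): {0}
'c' @ 1: {1,2,4,8}
'c' @ 2: {9,10}
'c' @ 3: {3,11}  (accept∈set)
after full input: {3,11}  (accept=3 in)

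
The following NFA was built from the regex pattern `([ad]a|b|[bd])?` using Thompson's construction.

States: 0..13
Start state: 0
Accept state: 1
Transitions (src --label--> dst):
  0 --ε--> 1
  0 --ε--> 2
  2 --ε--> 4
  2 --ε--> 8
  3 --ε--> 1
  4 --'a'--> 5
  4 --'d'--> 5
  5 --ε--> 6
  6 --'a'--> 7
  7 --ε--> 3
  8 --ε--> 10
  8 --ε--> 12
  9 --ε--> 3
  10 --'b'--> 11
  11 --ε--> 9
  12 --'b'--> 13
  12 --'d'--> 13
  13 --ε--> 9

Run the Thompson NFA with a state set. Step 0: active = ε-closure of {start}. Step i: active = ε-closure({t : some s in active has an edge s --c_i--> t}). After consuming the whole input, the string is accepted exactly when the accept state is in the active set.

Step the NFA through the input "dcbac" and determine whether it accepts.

Answer: REJECT

Trace:
start: ε-closure({0}) = {0,1,2,4,8,10,12}
'd' @ 1: {1,3,5,6,9,13}  ✓accept
'c' @ 2: {}  — dead — no transitions
rest 'bac' ignored (set empty)
after full input: {}  (accept=1 not in)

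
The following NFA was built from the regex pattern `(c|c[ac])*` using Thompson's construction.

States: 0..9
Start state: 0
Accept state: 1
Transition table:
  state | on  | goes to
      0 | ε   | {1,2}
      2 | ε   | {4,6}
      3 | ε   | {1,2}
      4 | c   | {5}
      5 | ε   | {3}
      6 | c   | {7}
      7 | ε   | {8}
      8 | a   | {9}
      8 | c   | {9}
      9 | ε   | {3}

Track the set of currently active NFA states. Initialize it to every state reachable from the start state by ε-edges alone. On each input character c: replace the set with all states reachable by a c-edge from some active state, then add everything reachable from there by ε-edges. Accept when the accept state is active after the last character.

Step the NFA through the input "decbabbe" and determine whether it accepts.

Answer: REJECT

Steps:
S₀ = ε-closure({0}) = {0,1,2,4,6}
'd' @ 1: {}  — no active states
rest 'ecbabbe' ignored (set empty)
after full input: {}  (accept=1 not in)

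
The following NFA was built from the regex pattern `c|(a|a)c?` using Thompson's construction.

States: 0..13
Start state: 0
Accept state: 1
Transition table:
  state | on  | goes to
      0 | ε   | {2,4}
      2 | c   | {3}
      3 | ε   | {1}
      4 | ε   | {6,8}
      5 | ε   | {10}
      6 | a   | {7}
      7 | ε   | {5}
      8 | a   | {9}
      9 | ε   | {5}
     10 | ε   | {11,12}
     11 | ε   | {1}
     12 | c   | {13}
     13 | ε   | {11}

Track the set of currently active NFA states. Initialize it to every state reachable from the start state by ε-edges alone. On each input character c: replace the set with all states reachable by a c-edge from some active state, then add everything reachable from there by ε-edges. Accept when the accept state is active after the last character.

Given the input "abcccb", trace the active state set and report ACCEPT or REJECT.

initial (ε-close {0}): {0,2,4,6,8}
'a' @ 1: {1,5,7,9,10,11,12}  (accept∈set)
'b' @ 2: {}  — state set empty
rest 'cccb' ignored (set empty)
after full input: {}  (accept=1 not in)

Answer: REJECT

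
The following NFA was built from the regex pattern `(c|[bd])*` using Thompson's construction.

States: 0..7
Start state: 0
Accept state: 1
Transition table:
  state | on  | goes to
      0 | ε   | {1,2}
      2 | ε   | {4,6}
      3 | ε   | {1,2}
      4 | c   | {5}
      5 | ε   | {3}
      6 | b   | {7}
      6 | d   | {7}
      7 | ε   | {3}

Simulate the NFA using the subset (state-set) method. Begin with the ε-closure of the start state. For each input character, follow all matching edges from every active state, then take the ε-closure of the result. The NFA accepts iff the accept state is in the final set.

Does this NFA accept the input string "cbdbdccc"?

start: ε-closure({0}) = {0,1,2,4,6}
'c' @ 1: {1,2,3,4,5,6}  [accepting]
'b' @ 2: {1,2,3,4,6,7}  [accepting]
'd' @ 3: {1,2,3,4,6,7}  [accepting]
'b' @ 4: {1,2,3,4,6,7}  [accepting]
'd' @ 5: {1,2,3,4,6,7}  [accepting]
'c' @ 6: {1,2,3,4,5,6}  [accepting]
'c' @ 7: {1,2,3,4,5,6}  [accepting]
'c' @ 8: {1,2,3,4,5,6}  [accepting]
final: {1,2,3,4,5,6}; accept 1 in set

Answer: ACCEPT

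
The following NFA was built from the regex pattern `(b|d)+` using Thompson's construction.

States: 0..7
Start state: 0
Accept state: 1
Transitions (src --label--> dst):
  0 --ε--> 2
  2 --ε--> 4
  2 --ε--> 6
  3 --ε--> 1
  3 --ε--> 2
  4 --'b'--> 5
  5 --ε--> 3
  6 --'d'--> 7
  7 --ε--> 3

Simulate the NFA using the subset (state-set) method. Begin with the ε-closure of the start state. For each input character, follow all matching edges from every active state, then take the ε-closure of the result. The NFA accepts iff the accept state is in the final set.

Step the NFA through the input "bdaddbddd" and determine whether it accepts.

S₀ = ε-closure({0}) = {0,2,4,6}
'b' @ 1: {1,2,3,4,5,6}  (accept∈set)
'd' @ 2: {1,2,3,4,6,7}  (accept∈set)
'a' @ 3: {}  — no active states
rest 'ddbddd' ignored (set empty)
after full input: {}  (accept=1 not in)

Answer: REJECT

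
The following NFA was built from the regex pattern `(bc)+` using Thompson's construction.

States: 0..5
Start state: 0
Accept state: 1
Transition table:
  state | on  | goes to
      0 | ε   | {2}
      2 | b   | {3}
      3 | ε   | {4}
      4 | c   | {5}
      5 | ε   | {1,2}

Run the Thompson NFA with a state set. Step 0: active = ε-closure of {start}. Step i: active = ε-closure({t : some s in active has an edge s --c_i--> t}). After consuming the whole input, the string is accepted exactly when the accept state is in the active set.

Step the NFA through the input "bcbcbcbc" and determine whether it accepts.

Answer: ACCEPT

Steps:
initial (ε-close {0}): {0,2}
'b' @ 1: {3,4}
'c' @ 2: {1,2,5}  ✓accept
'b' @ 3: {3,4}
'c' @ 4: {1,2,5}  ✓accept
'b' @ 5: {3,4}
'c' @ 6: {1,2,5}  ✓accept
'b' @ 7: {3,4}
'c' @ 8: {1,2,5}  ✓accept
after full input: {1,2,5}  (accept=1 in)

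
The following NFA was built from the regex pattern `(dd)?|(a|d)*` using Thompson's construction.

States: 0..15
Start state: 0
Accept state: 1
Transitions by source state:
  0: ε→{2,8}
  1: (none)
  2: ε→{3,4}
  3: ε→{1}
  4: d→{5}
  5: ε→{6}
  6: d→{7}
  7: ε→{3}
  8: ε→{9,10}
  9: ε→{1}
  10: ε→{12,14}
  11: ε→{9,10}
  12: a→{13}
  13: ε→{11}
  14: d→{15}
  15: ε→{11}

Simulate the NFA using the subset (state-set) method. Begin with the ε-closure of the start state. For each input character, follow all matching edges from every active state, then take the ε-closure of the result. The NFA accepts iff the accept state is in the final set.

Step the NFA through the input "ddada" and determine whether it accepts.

Answer: ACCEPT

Steps:
start: ε-closure({0}) = {0,1,2,3,4,8,9,10,12,14}
'd' @ 1: {1,5,6,9,10,11,12,14,15}  ✓accept
'd' @ 2: {1,3,7,9,10,11,12,14,15}  ✓accept
'a' @ 3: {1,9,10,11,12,13,14}  ✓accept
'd' @ 4: {1,9,10,11,12,14,15}  ✓accept
'a' @ 5: {1,9,10,11,12,13,14}  ✓accept
final: {1,9,10,11,12,13,14}; accept 1 in set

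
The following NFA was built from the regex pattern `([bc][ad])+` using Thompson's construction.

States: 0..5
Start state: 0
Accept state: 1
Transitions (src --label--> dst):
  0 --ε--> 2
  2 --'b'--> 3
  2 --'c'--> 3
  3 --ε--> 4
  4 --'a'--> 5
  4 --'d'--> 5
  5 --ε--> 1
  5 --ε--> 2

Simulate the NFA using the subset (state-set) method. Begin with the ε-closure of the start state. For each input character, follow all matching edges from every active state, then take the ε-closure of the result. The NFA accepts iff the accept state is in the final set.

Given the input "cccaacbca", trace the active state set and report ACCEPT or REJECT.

S₀ = ε-closure({0}) = {0,2}
'c' @ 1: {3,4}
'c' @ 2: {}  — state set empty
rest 'caacbca' ignored (set empty)
final: {}; accept 1 not in set

Answer: REJECT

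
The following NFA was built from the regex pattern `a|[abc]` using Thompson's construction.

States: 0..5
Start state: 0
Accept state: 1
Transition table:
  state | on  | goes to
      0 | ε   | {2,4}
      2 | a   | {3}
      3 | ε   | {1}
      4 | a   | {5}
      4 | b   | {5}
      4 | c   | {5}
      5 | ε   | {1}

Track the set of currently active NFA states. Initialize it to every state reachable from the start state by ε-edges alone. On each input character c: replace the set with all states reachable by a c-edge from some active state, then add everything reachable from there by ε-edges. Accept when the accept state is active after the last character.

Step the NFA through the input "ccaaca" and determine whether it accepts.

initial (ε-close {0}): {0,2,4}
'c' @ 1: {1,5}  [accepting]
'c' @ 2: {}  — no active states
rest 'aaca' ignored (set empty)
final: {}; accept 1 not in set

Answer: REJECT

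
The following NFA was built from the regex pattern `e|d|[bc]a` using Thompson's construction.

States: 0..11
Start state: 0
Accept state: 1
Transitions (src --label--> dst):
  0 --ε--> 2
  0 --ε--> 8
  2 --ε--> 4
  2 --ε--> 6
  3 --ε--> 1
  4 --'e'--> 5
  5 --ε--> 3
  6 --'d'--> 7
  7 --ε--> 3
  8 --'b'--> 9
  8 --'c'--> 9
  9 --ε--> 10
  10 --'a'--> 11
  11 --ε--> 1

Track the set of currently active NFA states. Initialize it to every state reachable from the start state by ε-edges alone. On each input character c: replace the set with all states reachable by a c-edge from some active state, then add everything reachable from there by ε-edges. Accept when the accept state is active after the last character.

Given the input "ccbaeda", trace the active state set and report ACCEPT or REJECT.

start: ε-closure({0}) = {0,2,4,6,8}
'c' @ 1: {9,10}
'c' @ 2: {}  — no active states
rest 'baeda' ignored (set empty)
end set {} — state 1 not in

Answer: REJECT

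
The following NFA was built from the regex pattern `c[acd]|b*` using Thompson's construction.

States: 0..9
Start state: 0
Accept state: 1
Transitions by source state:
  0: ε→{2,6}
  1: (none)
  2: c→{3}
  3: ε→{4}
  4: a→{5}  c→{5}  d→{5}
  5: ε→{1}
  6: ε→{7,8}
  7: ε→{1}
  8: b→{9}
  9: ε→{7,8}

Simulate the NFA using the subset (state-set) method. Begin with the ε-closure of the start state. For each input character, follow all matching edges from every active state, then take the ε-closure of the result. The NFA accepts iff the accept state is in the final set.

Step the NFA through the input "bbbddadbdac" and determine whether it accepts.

S₀ = ε-closure({0}) = {0,1,2,6,7,8}
'b' @ 1: {1,7,8,9}  ✓accept
'b' @ 2: {1,7,8,9}  ✓accept
'b' @ 3: {1,7,8,9}  ✓accept
'd' @ 4: {}  — state set empty
rest 'dadbdac' ignored (set empty)
final: {}; accept 1 not in set

Answer: REJECT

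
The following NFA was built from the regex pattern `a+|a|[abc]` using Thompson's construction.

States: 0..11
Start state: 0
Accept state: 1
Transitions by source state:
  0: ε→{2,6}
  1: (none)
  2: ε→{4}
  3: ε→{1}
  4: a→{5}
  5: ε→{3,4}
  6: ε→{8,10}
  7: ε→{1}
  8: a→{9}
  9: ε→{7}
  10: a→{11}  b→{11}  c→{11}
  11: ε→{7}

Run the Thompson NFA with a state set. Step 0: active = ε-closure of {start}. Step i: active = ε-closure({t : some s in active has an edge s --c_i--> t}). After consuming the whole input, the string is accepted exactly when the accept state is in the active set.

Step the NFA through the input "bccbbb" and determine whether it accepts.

Answer: REJECT

Steps:
S₀ = ε-closure({0}) = {0,2,4,6,8,10}
'b' @ 1: {1,7,11}  ✓accept
'c' @ 2: {}  — dead — no transitions
rest 'cbbb' ignored (set empty)
end set {} — state 1 not in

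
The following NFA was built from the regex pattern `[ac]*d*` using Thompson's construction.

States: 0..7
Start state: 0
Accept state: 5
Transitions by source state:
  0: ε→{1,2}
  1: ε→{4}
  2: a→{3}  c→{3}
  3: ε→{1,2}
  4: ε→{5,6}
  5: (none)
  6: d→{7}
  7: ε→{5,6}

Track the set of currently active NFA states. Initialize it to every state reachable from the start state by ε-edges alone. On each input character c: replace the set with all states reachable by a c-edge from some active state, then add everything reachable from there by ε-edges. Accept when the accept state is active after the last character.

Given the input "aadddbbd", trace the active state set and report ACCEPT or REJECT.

start: ε-closure({0}) = {0,1,2,4,5,6}
'a' @ 1: {1,2,3,4,5,6}  [accepting]
'a' @ 2: {1,2,3,4,5,6}  [accepting]
'd' @ 3: {5,6,7}  [accepting]
'd' @ 4: {5,6,7}  [accepting]
'd' @ 5: {5,6,7}  [accepting]
'b' @ 6: {}  — no active states
rest 'bd' ignored (set empty)
end set {} — state 5 not in

Answer: REJECT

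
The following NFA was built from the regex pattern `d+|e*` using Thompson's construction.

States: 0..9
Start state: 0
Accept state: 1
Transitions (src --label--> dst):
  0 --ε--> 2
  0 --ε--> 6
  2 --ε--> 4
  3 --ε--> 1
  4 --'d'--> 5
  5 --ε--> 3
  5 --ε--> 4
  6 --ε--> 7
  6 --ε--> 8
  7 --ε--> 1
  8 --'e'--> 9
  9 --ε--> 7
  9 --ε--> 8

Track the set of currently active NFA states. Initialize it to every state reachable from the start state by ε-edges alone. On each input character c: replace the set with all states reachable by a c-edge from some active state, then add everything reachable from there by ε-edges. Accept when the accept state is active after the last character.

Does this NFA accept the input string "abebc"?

start: ε-closure({0}) = {0,1,2,4,6,7,8}
'a' @ 1: {}  — no active states
rest 'bebc' ignored (set empty)
final: {}; accept 1 not in set

Answer: REJECT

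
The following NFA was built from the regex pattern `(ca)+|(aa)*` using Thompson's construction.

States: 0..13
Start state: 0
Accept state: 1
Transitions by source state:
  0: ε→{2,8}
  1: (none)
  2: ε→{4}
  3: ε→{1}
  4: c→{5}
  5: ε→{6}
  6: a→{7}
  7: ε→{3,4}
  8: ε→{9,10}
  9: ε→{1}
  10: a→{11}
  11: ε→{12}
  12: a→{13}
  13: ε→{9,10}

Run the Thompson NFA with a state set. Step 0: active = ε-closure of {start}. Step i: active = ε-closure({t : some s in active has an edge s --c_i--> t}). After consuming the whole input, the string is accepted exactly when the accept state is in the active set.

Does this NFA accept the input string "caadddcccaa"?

Answer: REJECT

Derivation:
start: ε-closure({0}) = {0,1,2,4,8,9,10}
'c' @ 1: {5,6}
'a' @ 2: {1,3,4,7}  (accept∈set)
'a' @ 3: {}  — no active states
rest 'dddcccaa' ignored (set empty)
after full input: {}  (accept=1 not in)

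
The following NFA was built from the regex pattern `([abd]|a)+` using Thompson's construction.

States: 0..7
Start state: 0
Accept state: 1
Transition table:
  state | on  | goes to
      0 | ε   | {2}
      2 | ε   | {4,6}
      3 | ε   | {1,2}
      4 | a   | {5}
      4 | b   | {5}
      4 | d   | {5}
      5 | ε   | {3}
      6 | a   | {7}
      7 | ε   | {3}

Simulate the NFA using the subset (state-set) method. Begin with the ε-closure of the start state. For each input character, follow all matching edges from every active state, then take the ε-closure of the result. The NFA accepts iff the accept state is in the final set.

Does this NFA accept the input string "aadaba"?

Answer: ACCEPT

Derivation:
initial (ε-close {0}): {0,2,4,6}
'a' @ 1: {1,2,3,4,5,6,7}  ✓accept
'a' @ 2: {1,2,3,4,5,6,7}  ✓accept
'd' @ 3: {1,2,3,4,5,6}  ✓accept
'a' @ 4: {1,2,3,4,5,6,7}  ✓accept
'b' @ 5: {1,2,3,4,5,6}  ✓accept
'a' @ 6: {1,2,3,4,5,6,7}  ✓accept
end set {1,2,3,4,5,6,7} — state 1 in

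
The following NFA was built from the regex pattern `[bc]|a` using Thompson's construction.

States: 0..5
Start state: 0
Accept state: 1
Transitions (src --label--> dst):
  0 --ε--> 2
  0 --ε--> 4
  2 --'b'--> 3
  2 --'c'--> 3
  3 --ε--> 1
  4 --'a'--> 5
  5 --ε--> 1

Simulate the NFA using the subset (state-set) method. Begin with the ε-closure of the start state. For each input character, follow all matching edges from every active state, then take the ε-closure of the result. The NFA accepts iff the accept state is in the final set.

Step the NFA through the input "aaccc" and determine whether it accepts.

initial (ε-close {0}): {0,2,4}
'a' @ 1: {1,5}  [accepting]
'a' @ 2: {}  — no active states
rest 'ccc' ignored (set empty)
after full input: {}  (accept=1 not in)

Answer: REJECT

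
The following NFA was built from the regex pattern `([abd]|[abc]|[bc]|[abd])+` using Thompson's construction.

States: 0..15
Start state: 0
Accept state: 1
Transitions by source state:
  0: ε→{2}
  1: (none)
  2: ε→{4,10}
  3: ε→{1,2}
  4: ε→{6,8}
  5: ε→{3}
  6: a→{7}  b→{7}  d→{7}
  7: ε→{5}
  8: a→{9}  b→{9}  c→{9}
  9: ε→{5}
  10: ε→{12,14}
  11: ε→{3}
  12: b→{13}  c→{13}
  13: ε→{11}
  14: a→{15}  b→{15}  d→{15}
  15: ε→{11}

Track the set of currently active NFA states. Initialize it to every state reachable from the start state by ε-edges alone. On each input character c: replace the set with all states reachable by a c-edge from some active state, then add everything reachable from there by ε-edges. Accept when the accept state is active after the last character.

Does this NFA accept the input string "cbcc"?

initial (ε-close {0}): {0,2,4,6,8,10,12,14}
'c' @ 1: {1,2,3,4,5,6,8,9,10,11,12,13,14}  (accept∈set)
'b' @ 2: {1,2,3,4,5,6,7,8,9,10,11,12,13,14,15}  (accept∈set)
'c' @ 3: {1,2,3,4,5,6,8,9,10,11,12,13,14}  (accept∈set)
'c' @ 4: {1,2,3,4,5,6,8,9,10,11,12,13,14}  (accept∈set)
end set {1,2,3,4,5,6,8,9,10,11,12,13,14} — state 1 in

Answer: ACCEPT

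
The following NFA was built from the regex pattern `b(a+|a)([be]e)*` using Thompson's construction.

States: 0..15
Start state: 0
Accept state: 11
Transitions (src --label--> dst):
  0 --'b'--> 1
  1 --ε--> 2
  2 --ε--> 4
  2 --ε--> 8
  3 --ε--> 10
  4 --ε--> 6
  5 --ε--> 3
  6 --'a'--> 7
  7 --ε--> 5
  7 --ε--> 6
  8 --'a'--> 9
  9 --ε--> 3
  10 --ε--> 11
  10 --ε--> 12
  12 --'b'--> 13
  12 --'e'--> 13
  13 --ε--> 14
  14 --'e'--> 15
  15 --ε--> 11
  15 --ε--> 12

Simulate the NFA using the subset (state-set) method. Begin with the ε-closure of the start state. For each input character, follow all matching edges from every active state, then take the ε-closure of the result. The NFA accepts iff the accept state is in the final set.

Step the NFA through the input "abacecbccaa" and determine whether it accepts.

Answer: REJECT

Derivation:
S₀ = ε-closure({0}) = {0}
'a' @ 1: {}  — state set empty
rest 'bacecbccaa' ignored (set empty)
after full input: {}  (accept=11 not in)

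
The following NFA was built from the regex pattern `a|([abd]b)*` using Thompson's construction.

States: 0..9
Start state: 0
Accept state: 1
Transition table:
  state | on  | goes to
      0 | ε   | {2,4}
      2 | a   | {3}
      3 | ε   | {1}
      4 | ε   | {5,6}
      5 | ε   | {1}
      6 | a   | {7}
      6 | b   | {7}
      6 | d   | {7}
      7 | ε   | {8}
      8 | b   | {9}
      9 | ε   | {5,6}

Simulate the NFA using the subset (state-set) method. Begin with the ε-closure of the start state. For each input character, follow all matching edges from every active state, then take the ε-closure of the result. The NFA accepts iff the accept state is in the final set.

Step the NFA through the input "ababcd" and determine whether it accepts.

S₀ = ε-closure({0}) = {0,1,2,4,5,6}
'a' @ 1: {1,3,7,8}  (accept∈set)
'b' @ 2: {1,5,6,9}  (accept∈set)
'a' @ 3: {7,8}
'b' @ 4: {1,5,6,9}  (accept∈set)
'c' @ 5: {}  — no active states
rest 'd' ignored (set empty)
final: {}; accept 1 not in set

Answer: REJECT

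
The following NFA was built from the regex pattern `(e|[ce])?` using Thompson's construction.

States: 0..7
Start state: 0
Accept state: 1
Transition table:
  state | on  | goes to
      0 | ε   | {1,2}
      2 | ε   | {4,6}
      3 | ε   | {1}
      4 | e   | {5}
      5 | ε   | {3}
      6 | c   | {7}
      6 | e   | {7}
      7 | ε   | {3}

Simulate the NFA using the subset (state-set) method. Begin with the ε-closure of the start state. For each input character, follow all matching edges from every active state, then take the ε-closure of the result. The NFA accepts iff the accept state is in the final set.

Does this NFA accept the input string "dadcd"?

start: ε-closure({0}) = {0,1,2,4,6}
'd' @ 1: {}  — no active states
rest 'adcd' ignored (set empty)
end set {} — state 1 not in

Answer: REJECT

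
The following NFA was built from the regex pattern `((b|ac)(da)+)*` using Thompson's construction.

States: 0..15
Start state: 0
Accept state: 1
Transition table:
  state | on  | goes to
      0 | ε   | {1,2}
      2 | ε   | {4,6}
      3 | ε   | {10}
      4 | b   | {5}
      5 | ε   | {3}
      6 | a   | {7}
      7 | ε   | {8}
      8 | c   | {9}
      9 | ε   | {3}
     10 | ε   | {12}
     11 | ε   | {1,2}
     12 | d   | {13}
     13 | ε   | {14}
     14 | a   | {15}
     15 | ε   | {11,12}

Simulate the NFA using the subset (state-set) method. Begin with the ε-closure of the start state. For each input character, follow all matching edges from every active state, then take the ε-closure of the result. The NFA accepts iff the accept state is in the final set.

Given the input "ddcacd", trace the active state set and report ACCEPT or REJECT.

initial (ε-close {0}): {0,1,2,4,6}
'd' @ 1: {}  — state set empty
rest 'dcacd' ignored (set empty)
end set {} — state 1 not in

Answer: REJECT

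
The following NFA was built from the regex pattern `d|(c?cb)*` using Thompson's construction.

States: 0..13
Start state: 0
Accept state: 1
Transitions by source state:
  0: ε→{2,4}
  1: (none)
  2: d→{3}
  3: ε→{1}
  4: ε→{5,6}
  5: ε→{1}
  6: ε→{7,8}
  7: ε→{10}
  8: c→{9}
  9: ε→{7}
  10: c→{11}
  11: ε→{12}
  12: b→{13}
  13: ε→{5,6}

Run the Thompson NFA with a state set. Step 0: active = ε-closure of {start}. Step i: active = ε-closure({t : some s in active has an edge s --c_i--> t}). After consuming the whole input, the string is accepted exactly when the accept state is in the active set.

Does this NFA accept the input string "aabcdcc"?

S₀ = ε-closure({0}) = {0,1,2,4,5,6,7,8,10}
'a' @ 1: {}  — state set empty
rest 'abcdcc' ignored (set empty)
end set {} — state 1 not in

Answer: REJECT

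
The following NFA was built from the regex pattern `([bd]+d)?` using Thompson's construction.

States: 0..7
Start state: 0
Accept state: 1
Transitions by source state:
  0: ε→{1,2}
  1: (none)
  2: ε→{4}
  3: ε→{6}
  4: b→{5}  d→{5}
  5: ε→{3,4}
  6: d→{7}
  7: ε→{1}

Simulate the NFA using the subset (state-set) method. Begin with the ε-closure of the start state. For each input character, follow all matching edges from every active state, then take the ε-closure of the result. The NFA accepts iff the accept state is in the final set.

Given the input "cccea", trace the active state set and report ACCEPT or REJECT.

S₀ = ε-closure({0}) = {0,1,2,4}
'c' @ 1: {}  — dead — no transitions
rest 'ccea' ignored (set empty)
after full input: {}  (accept=1 not in)

Answer: REJECT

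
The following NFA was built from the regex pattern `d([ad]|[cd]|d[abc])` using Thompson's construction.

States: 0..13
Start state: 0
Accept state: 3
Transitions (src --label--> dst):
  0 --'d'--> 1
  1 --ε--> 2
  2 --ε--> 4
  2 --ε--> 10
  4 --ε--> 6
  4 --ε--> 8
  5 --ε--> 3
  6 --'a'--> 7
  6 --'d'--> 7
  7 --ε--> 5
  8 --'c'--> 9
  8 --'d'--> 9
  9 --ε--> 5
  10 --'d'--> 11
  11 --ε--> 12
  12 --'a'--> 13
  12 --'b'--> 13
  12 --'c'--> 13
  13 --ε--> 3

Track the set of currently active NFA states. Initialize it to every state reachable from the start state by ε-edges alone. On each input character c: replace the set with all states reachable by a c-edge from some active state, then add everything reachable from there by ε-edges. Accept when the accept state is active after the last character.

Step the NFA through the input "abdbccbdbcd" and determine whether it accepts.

S₀ = ε-closure({0}) = {0}
'a' @ 1: {}  — dead — no transitions
rest 'bdbccbdbcd' ignored (set empty)
after full input: {}  (accept=3 not in)

Answer: REJECT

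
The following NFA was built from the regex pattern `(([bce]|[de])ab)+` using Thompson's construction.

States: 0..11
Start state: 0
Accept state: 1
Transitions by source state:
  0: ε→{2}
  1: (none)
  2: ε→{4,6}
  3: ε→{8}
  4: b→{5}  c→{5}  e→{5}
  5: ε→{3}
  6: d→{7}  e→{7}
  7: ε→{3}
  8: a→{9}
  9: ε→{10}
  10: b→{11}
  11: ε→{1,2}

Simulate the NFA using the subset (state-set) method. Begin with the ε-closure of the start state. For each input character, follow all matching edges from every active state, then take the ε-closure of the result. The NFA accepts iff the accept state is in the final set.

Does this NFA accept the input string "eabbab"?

S₀ = ε-closure({0}) = {0,2,4,6}
'e' @ 1: {3,5,7,8}
'a' @ 2: {9,10}
'b' @ 3: {1,2,4,6,11}  (accept∈set)
'b' @ 4: {3,5,8}
'a' @ 5: {9,10}
'b' @ 6: {1,2,4,6,11}  (accept∈set)
end set {1,2,4,6,11} — state 1 in

Answer: ACCEPT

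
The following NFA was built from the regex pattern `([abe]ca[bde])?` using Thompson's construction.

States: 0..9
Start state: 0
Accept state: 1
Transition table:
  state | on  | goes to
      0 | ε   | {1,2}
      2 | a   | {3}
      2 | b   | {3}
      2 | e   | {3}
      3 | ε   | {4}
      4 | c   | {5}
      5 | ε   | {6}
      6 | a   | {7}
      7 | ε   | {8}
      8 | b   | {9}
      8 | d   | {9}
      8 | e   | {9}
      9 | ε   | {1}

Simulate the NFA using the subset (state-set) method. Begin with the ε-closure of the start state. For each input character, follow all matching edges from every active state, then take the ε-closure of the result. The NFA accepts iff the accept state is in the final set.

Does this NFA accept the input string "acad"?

Answer: ACCEPT

Steps:
initial (ε-close {0}): {0,1,2}
'a' @ 1: {3,4}
'c' @ 2: {5,6}
'a' @ 3: {7,8}
'd' @ 4: {1,9}  [accepting]
end set {1,9} — state 1 in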